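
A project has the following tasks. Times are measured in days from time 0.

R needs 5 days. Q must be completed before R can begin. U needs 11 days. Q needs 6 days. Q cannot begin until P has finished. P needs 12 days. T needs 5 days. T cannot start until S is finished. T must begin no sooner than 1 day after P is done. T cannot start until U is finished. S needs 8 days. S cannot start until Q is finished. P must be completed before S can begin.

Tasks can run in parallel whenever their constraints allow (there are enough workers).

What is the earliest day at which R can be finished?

P can start immediately at day 0; it finishes at day 12.
Q cannot begin until P (finishes day 12). It runs from day 12 to 12 + 6 = day 18.
R waits on Q (finishes day 18), so it starts at day 18 and finishes at 18 + 5 = day 23.

23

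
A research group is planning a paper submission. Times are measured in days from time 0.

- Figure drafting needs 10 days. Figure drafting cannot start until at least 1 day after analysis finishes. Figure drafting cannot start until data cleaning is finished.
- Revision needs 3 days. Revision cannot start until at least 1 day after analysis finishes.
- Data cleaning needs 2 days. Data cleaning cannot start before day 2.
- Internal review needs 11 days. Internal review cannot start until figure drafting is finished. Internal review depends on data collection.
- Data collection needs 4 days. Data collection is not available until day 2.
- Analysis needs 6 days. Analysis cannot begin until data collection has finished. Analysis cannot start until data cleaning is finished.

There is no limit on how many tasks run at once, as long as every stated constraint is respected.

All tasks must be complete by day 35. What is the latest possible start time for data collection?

Internal review has no dependents, so it just needs to finish by day 35. Starting by 35 − 11 = day 24 achieves that.
Figure drafting must finish before internal review (must start by day 24). With a 10-day duration, figure drafting must start by 24 − 10 = day 14.
To finish by day 35, revision (duration 3) must start no later than day 32.
Analysis feeds figure drafting (must start by day 14, minus 1-day gap → day 13); revision (must start by day 32, minus 1-day gap → day 31). Taking the minimum, analysis must finish by day 13 and start by 13 − 6 = day 7.
Data collection must finish in time for analysis (must start by day 7); internal review (must start by day 24). The tightest is day 7, so data collection must start by 7 − 4 = day 3.

3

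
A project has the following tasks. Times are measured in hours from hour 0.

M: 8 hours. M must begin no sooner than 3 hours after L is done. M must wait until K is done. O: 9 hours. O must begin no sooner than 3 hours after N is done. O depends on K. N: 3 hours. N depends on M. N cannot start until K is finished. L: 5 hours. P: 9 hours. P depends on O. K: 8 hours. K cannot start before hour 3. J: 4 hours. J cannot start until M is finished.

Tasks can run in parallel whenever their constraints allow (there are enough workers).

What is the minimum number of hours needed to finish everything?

Nothing blocks L, so it runs from hour 0 to hour 5.
After its own release at hour 3, K can start at hour 3 and finishes at hour 11.
M cannot start until L (finishes hour 5, plus 3-hour gap → hour 8); K (finishes hour 11). The controlling bound is hour 11, so M finishes at 11 + 8 = hour 19.
For N: M (finishes hour 19); K (finishes hour 11). Taking the maximum gives a start of hour 19, and it finishes at 19 + 3 = hour 22.
For O: N (finishes hour 22, plus 3-hour gap → hour 25); K (finishes hour 11). Taking the maximum gives a start of hour 25, and it finishes at 25 + 9 = hour 34.
P cannot begin until O (finishes hour 34). It runs from hour 34 to 34 + 9 = hour 43.
After M (finishes hour 19), J can start at hour 19 and finishes at hour 23.
All tasks are finished once the last one completes. Finish times: J at 23, K at 11, L at 5, M at 19, N at 22, O at 34, P at 43. The latest is hour 43.

43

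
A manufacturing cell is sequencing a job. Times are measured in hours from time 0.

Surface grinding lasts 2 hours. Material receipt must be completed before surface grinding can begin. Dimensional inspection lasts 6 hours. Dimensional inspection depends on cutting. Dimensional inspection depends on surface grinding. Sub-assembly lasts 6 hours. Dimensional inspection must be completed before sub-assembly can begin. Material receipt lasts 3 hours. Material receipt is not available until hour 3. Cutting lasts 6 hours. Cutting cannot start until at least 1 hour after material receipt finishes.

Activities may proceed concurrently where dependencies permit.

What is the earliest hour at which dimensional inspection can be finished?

Material receipt cannot begin until its own release at hour 3. It runs from hour 3 to 3 + 3 = hour 6.
Surface grinding waits on material receipt (finishes hour 6), so it starts at hour 6 and finishes at 6 + 2 = hour 8.
After material receipt (finishes hour 6, plus 1-hour gap → hour 7), cutting can start at hour 7 and finishes at hour 13.
Dimensional inspection has to wait for cutting (finishes hour 13); surface grinding (finishes hour 8). The latest of these is hour 13, so dimensional inspection runs hour 13 to 13 + 6 = hour 19.

19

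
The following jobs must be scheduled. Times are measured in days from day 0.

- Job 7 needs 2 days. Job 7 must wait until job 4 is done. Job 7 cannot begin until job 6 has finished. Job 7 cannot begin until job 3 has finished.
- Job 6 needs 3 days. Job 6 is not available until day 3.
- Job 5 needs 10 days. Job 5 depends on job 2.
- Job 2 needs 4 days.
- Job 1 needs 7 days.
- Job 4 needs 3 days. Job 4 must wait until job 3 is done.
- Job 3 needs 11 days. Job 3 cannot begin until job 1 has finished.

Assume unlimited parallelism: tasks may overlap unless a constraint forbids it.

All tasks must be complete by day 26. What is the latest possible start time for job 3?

10

To finish by day 26, job 7 (duration 2) must start no later than day 24.
Job 4 must finish before job 7 (must start by day 24). With a 3-day duration, job 4 must start by 24 − 3 = day 21.
Job 3 must finish in time for job 4 (must start by day 21); job 7 (must start by day 24). The tightest is day 21, so job 3 must start by 21 − 11 = day 10.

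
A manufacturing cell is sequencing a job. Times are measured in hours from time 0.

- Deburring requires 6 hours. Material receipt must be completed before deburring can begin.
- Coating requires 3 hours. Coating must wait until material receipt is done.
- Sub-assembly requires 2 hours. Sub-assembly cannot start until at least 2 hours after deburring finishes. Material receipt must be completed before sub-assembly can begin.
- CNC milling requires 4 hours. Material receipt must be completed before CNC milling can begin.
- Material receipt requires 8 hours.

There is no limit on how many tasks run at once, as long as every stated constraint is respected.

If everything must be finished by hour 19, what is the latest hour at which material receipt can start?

Sub-assembly has no dependents, so it just needs to finish by hour 19. Starting by 19 − 2 = hour 17 achieves that.
Deburring feeds into sub-assembly (must start by hour 17, minus 2-hour gap → hour 15); so deburring must finish by hour 15 and therefore start by hour 9.
CNC milling has no dependents, so it just needs to finish by hour 19. Starting by 19 − 4 = hour 15 achieves that.
To finish by hour 19, coating (duration 3) must start no later than hour 16.
For material receipt: deburring (must start by hour 9); CNC milling (must start by hour 15); coating (must start by hour 16); sub-assembly (must start by hour 17). The most restrictive is hour 9; with an 8-hour duration, material receipt must start by hour 1.

1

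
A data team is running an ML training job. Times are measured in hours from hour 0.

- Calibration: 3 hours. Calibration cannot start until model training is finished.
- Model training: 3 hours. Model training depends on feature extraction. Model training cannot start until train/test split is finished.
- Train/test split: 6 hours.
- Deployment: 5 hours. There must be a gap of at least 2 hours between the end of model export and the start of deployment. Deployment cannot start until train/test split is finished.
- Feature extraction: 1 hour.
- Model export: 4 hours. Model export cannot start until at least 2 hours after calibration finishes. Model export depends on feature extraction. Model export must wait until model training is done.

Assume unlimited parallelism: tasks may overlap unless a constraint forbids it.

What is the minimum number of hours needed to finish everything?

Train/test split can start immediately at hour 0; it finishes at hour 6.
Feature extraction can start immediately at hour 0; it finishes at hour 1.
Model training has to wait for feature extraction (finishes hour 1); train/test split (finishes hour 6). The latest of these is hour 6, so model training runs hour 6 to 6 + 3 = hour 9.
After model training (finishes hour 9), calibration can start at hour 9 and finishes at hour 12.
Model export cannot start until calibration (finishes hour 12, plus 2-hour gap → hour 14); feature extraction (finishes hour 1); model training (finishes hour 9). The controlling bound is hour 14, so model export finishes at 14 + 4 = hour 18.
For deployment: model export (finishes hour 18, plus 2-hour gap → hour 20); train/test split (finishes hour 6). Taking the maximum gives a start of hour 20, and it finishes at 20 + 5 = hour 25.
All tasks are finished once the last one completes. Finish times: Feature extraction at 1, Train/test split at 6, Model training at 9, Calibration at 12, Model export at 18, Deployment at 25. The latest is hour 25.

25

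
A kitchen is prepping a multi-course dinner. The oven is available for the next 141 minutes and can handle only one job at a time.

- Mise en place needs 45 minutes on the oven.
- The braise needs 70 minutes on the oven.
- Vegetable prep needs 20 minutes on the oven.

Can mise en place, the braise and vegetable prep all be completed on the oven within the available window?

Running back to back, the jobs need 45 + 70 + 20 = 135 minutes on the oven.
Since 135 ≤ 141, they fit within the window.

Yes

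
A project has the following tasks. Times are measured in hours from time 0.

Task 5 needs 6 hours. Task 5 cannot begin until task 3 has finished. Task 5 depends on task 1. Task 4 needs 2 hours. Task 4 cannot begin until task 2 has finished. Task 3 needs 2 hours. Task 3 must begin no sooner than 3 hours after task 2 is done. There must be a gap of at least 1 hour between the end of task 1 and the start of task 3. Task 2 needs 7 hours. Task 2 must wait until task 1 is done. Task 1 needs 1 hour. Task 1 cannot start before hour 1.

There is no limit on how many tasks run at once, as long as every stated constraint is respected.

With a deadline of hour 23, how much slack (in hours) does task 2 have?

3

After its own release at hour 1, task 1 can start at hour 1 and finishes at hour 2.
Task 2 waits on task 1 (finishes hour 2), so it starts at hour 2 and finishes at 2 + 7 = hour 9.

Working backward from the deadline:
Task 5 has no dependents, so it just needs to finish by hour 23. Starting by 23 − 6 = hour 17 achieves that.
Since task 5 (must start by hour 17) depends on it, task 3 must finish by hour 17. Backing off its 2-hour duration gives a latest start of hour 15.
Nothing follows task 4; the deadline of hour 23 is its only limit. It must start by 23 − 2 = hour 21.
Task 2 feeds task 3 (must start by hour 15, minus 3-hour gap → hour 12); task 4 (must start by hour 21). Taking the minimum, task 2 must finish by hour 12 and start by 12 − 7 = hour 5.
So task 2 can start as early as hour 2 and as late as hour 5, giving 5 − 2 = 3 hours of slack.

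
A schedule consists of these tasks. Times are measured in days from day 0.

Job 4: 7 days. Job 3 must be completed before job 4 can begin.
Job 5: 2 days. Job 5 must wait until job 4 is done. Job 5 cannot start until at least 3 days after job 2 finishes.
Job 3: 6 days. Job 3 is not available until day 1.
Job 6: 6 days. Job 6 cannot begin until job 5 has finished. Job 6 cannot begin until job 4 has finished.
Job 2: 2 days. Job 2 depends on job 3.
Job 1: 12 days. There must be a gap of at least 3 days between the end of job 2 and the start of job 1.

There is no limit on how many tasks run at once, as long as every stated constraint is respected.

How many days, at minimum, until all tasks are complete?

24

Job 3 waits on its own release at day 1, so it starts at day 1 and finishes at 1 + 6 = day 7.
Job 4 cannot begin until job 3 (finishes day 7). It runs from day 7 to 7 + 7 = day 14.
After job 3 (finishes day 7), job 2 can start at day 7 and finishes at day 9.
For job 5: job 4 (finishes day 14); job 2 (finishes day 9, plus 3-day gap → day 12). Taking the maximum gives a start of day 14, and it finishes at 14 + 2 = day 16.
For job 6: job 5 (finishes day 16); job 4 (finishes day 14). Taking the maximum gives a start of day 16, and it finishes at 16 + 6 = day 22.
Job 1 cannot begin until job 2 (finishes day 9, plus 3-day gap → day 12). It runs from day 12 to 12 + 12 = day 24.
All tasks are finished once the last one completes. Finish times: Job 1 at 24, Job 2 at 9, Job 3 at 7, Job 4 at 14, Job 5 at 16, Job 6 at 22. The latest is day 24.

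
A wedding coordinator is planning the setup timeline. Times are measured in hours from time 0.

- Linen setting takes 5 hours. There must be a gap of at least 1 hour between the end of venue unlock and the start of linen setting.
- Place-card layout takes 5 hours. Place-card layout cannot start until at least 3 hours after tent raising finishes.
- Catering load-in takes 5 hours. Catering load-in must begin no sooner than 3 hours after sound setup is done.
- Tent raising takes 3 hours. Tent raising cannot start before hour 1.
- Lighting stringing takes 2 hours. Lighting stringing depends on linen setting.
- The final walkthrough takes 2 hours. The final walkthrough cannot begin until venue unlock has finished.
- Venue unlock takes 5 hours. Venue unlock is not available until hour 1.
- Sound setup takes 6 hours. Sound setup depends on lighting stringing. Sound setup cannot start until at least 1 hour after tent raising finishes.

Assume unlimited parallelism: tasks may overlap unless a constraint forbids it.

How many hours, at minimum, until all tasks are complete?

28

After its own release at hour 1, tent raising can start at hour 1 and finishes at hour 4.
Place-card layout cannot begin until tent raising (finishes hour 4, plus 3-hour gap → hour 7). It runs from hour 7 to 7 + 5 = hour 12.
After its own release at hour 1, venue unlock can start at hour 1 and finishes at hour 6.
After venue unlock (finishes hour 6), the final walkthrough can start at hour 6 and finishes at hour 8.
Linen setting waits on venue unlock (finishes hour 6, plus 1-hour gap → hour 7), so it starts at hour 7 and finishes at 7 + 5 = hour 12.
Lighting stringing waits on linen setting (finishes hour 12), so it starts at hour 12 and finishes at 12 + 2 = hour 14.
Sound setup has to wait for lighting stringing (finishes hour 14); tent raising (finishes hour 4, plus 1-hour gap → hour 5). The latest of these is hour 14, so sound setup runs hour 14 to 14 + 6 = hour 20.
Catering load-in cannot begin until sound setup (finishes hour 20, plus 3-hour gap → hour 23). It runs from hour 23 to 23 + 5 = hour 28.
All tasks are finished once the last one completes. Finish times: Venue unlock at 6, Tent raising at 4, Linen setting at 12, Lighting stringing at 14, Sound setup at 20, Catering load-in at 28, Place-card layout at 12, The final walkthrough at 8. The latest is hour 28.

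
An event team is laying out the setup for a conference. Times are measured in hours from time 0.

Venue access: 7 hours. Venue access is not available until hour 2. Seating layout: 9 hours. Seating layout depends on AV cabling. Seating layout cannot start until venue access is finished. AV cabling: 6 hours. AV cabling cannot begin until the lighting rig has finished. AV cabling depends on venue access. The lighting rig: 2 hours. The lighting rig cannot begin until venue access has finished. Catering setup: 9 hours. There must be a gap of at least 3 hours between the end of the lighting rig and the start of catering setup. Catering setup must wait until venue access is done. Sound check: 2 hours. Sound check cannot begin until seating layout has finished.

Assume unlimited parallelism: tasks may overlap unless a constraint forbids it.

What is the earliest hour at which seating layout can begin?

17

Venue access waits on its own release at hour 2, so it starts at hour 2 and finishes at 2 + 7 = hour 9.
The lighting rig cannot begin until venue access (finishes hour 9). It runs from hour 9 to 9 + 2 = hour 11.
For AV cabling: the lighting rig (finishes hour 11); venue access (finishes hour 9). Taking the maximum gives a start of hour 11, and it finishes at 11 + 6 = hour 17.
Seating layout waits on AV cabling (finishes hour 17); venue access (finishes hour 9). The latest of these is hour 17, which is the earliest seating layout can start.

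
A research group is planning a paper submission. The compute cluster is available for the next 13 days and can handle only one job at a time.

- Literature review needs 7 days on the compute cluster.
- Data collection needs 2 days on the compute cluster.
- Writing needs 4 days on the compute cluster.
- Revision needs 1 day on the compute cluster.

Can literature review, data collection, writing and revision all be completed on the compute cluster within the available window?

Running back to back, the jobs need 7 + 2 + 4 + 1 = 14 days on the compute cluster.
Since 14 > 13, they cannot all fit.

No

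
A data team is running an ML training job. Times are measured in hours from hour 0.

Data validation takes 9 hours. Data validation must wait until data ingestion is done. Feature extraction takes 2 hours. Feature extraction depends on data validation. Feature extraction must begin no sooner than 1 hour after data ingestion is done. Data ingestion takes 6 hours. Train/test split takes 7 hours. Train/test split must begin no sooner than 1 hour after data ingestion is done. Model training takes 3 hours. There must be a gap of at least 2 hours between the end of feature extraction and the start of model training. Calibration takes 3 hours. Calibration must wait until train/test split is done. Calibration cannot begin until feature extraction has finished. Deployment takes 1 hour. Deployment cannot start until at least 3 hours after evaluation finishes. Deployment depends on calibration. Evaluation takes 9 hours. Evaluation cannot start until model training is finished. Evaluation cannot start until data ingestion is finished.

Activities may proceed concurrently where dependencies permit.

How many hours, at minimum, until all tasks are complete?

Data ingestion can start immediately at hour 0; it finishes at hour 6.
Train/test split waits on data ingestion (finishes hour 6, plus 1-hour gap → hour 7), so it starts at hour 7 and finishes at 7 + 7 = hour 14.
Data validation cannot begin until data ingestion (finishes hour 6). It runs from hour 6 to 6 + 9 = hour 15.
Feature extraction cannot start until data validation (finishes hour 15); data ingestion (finishes hour 6, plus 1-hour gap → hour 7). The controlling bound is hour 15, so feature extraction finishes at 15 + 2 = hour 17.
For calibration: train/test split (finishes hour 14); feature extraction (finishes hour 17). Taking the maximum gives a start of hour 17, and it finishes at 17 + 3 = hour 20.
Model training cannot begin until feature extraction (finishes hour 17, plus 2-hour gap → hour 19). It runs from hour 19 to 19 + 3 = hour 22.
Evaluation cannot start until model training (finishes hour 22); data ingestion (finishes hour 6). The controlling bound is hour 22, so evaluation finishes at 22 + 9 = hour 31.
Deployment needs all of evaluation (finishes hour 31, plus 3-hour gap → hour 34); calibration (finishes hour 20). That puts its earliest start at hour 34; it finishes at 34 + 1 = hour 35.
All tasks are finished once the last one completes. Finish times: Data ingestion at 6, Data validation at 15, Feature extraction at 17, Train/test split at 14, Model training at 22, Evaluation at 31, Calibration at 20, Deployment at 35. The latest is hour 35.

35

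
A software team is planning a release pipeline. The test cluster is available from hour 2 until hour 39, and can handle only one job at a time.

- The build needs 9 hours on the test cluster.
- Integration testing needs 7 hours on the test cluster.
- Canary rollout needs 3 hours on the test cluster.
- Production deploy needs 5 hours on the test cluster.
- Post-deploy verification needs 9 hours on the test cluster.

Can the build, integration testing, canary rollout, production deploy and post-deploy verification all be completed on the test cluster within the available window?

The test cluster window is 39 − 2 = 37 hours.
Running back to back, the jobs need 9 + 7 + 3 + 5 + 9 = 33 hours on the test cluster.
Since 33 ≤ 37, they fit within the window.

Yes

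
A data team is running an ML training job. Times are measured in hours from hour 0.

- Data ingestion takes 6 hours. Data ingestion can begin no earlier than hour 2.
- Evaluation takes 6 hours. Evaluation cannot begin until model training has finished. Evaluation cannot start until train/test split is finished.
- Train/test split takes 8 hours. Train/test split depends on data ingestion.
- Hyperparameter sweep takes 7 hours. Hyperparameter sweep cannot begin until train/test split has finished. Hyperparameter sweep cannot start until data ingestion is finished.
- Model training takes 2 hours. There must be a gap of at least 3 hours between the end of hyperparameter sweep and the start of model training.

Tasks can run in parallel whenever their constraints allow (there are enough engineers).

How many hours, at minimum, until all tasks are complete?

After its own release at hour 2, data ingestion can start at hour 2 and finishes at hour 8.
Train/test split waits on data ingestion (finishes hour 8), so it starts at hour 8 and finishes at 8 + 8 = hour 16.
For hyperparameter sweep: train/test split (finishes hour 16); data ingestion (finishes hour 8). Taking the maximum gives a start of hour 16, and it finishes at 16 + 7 = hour 23.
Model training cannot begin until hyperparameter sweep (finishes hour 23, plus 3-hour gap → hour 26). It runs from hour 26 to 26 + 2 = hour 28.
Evaluation has to wait for model training (finishes hour 28); train/test split (finishes hour 16). The latest of these is hour 28, so evaluation runs hour 28 to 28 + 6 = hour 34.
All tasks are finished once the last one completes. Finish times: Data ingestion at 8, Train/test split at 16, Hyperparameter sweep at 23, Model training at 28, Evaluation at 34. The latest is hour 34.

34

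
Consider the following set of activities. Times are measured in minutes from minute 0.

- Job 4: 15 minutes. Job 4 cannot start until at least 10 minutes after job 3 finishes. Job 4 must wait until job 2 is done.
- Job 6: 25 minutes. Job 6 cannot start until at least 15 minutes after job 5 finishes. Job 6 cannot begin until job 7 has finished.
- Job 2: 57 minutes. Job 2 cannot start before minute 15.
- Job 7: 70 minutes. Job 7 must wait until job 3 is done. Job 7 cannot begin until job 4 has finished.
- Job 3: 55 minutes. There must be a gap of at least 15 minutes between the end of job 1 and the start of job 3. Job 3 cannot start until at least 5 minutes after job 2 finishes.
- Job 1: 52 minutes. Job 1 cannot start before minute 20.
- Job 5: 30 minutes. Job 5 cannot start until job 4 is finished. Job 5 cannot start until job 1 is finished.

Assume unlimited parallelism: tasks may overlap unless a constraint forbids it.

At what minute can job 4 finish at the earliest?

After its own release at minute 15, job 2 can start at minute 15 and finishes at minute 72.
Job 1 cannot begin until its own release at minute 20. It runs from minute 20 to 20 + 52 = minute 72.
Job 3 cannot start until job 1 (finishes minute 72, plus 15-minute gap → minute 87); job 2 (finishes minute 72, plus 5-minute gap → minute 77). The controlling bound is minute 87, so job 3 finishes at 87 + 55 = minute 142.
For job 4: job 3 (finishes minute 142, plus 10-minute gap → minute 152); job 2 (finishes minute 72). Taking the maximum gives a start of minute 152, and it finishes at 152 + 15 = minute 167.

167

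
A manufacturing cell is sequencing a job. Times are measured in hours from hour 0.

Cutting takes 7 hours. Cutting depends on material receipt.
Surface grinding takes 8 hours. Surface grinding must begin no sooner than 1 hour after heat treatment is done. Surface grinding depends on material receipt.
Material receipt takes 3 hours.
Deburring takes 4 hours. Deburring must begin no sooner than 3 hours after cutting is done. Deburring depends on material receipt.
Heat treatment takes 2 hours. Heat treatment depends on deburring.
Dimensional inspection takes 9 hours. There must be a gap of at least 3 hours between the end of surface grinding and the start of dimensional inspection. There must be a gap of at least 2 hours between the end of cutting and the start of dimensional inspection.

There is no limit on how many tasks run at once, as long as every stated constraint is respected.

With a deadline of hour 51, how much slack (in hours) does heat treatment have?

Nothing blocks material receipt, so it runs from hour 0 to hour 3.
Cutting cannot begin until material receipt (finishes hour 3). It runs from hour 3 to 3 + 7 = hour 10.
Deburring needs all of cutting (finishes hour 10, plus 3-hour gap → hour 13); material receipt (finishes hour 3). That puts its earliest start at hour 13; it finishes at 13 + 4 = hour 17.
After deburring (finishes hour 17), heat treatment can start at hour 17 and finishes at hour 19.

Working backward from the deadline:
To finish by hour 51, dimensional inspection (duration 9) must start no later than hour 42.
Surface grinding feeds into dimensional inspection (must start by hour 42, minus 3-hour gap → hour 39); so surface grinding must finish by hour 39 and therefore start by hour 31.
Heat treatment feeds into surface grinding (must start by hour 31, minus 1-hour gap → hour 30); so heat treatment must finish by hour 30 and therefore start by hour 28.
So heat treatment can start as early as hour 17 and as late as hour 28, giving 28 − 17 = 11 hours of slack.

11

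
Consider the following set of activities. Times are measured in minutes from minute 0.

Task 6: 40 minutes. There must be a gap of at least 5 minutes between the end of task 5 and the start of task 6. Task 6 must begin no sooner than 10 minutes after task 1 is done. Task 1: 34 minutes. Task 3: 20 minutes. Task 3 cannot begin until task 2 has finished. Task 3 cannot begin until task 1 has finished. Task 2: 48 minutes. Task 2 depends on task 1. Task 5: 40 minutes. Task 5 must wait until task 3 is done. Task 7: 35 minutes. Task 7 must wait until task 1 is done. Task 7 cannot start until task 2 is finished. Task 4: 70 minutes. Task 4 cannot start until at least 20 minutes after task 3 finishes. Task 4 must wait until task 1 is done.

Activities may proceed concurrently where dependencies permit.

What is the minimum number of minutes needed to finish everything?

192

Nothing blocks task 1, so it runs from minute 0 to minute 34.
Task 2 waits on task 1 (finishes minute 34), so it starts at minute 34 and finishes at 34 + 48 = minute 82.
Task 7 needs all of task 1 (finishes minute 34); task 2 (finishes minute 82). That puts its earliest start at minute 82; it finishes at 82 + 35 = minute 117.
For task 3: task 2 (finishes minute 82); task 1 (finishes minute 34). Taking the maximum gives a start of minute 82, and it finishes at 82 + 20 = minute 102.
Task 5 cannot begin until task 3 (finishes minute 102). It runs from minute 102 to 102 + 40 = minute 142.
Task 6 cannot start until task 5 (finishes minute 142, plus 5-minute gap → minute 147); task 1 (finishes minute 34, plus 10-minute gap → minute 44). The controlling bound is minute 147, so task 6 finishes at 147 + 40 = minute 187.
For task 4: task 3 (finishes minute 102, plus 20-minute gap → minute 122); task 1 (finishes minute 34). Taking the maximum gives a start of minute 122, and it finishes at 122 + 70 = minute 192.
All tasks are finished once the last one completes. Finish times: Task 1 at 34, Task 2 at 82, Task 3 at 102, Task 4 at 192, Task 5 at 142, Task 6 at 187, Task 7 at 117. The latest is minute 192.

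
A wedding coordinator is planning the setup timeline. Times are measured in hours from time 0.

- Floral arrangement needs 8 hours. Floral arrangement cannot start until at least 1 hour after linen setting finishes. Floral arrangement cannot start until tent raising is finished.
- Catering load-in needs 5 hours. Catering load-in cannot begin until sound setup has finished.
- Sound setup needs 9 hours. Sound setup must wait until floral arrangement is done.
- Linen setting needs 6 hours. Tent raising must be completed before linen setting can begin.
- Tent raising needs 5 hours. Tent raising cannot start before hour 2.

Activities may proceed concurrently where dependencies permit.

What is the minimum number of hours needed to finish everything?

36

Tent raising waits on its own release at hour 2, so it starts at hour 2 and finishes at 2 + 5 = hour 7.
Linen setting cannot begin until tent raising (finishes hour 7). It runs from hour 7 to 7 + 6 = hour 13.
Floral arrangement cannot start until linen setting (finishes hour 13, plus 1-hour gap → hour 14); tent raising (finishes hour 7). The controlling bound is hour 14, so floral arrangement finishes at 14 + 8 = hour 22.
After floral arrangement (finishes hour 22), sound setup can start at hour 22 and finishes at hour 31.
After sound setup (finishes hour 31), catering load-in can start at hour 31 and finishes at hour 36.
All tasks are finished once the last one completes. Finish times: Tent raising at 7, Linen setting at 13, Floral arrangement at 22, Sound setup at 31, Catering load-in at 36. The latest is hour 36.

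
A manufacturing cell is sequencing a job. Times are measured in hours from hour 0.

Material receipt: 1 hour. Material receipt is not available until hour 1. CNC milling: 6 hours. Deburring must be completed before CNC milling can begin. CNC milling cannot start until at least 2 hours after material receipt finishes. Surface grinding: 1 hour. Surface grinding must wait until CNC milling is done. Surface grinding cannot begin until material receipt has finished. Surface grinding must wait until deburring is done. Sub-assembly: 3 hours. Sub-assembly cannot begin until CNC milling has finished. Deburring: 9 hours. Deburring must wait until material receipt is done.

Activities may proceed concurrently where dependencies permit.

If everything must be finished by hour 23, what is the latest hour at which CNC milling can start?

14

To finish by hour 23, surface grinding (duration 1) must start no later than hour 22.
Nothing follows sub-assembly; the deadline of hour 23 is its only limit. It must start by 23 − 3 = hour 20.
CNC milling feeds surface grinding (must start by hour 22); sub-assembly (must start by hour 20). Taking the minimum, CNC milling must finish by hour 20 and start by 20 − 6 = hour 14.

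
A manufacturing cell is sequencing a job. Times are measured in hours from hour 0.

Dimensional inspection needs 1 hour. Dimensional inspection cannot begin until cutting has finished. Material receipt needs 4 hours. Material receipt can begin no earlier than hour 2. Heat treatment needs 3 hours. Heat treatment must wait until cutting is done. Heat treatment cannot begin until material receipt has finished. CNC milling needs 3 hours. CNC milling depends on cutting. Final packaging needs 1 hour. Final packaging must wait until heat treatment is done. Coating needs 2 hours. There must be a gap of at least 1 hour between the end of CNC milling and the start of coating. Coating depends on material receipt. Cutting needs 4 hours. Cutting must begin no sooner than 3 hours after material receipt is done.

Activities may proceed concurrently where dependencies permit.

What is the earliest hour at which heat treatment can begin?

Material receipt cannot begin until its own release at hour 2. It runs from hour 2 to 2 + 4 = hour 6.
After material receipt (finishes hour 6, plus 3-hour gap → hour 9), cutting can start at hour 9 and finishes at hour 13.
Heat treatment waits on cutting (finishes hour 13); material receipt (finishes hour 6). The latest of these is hour 13, which is the earliest heat treatment can start.

13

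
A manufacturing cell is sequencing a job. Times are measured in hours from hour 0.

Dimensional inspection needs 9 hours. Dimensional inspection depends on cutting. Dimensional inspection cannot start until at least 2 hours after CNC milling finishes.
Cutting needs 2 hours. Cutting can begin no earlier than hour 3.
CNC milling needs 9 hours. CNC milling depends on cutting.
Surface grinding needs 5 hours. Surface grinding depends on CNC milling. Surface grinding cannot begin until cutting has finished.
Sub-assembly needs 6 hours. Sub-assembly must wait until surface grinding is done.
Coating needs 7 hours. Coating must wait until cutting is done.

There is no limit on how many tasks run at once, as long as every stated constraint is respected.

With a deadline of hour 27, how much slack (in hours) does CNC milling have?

2

Cutting waits on its own release at hour 3, so it starts at hour 3 and finishes at 3 + 2 = hour 5.
After cutting (finishes hour 5), CNC milling can start at hour 5 and finishes at hour 14.

Working backward from the deadline:
Sub-assembly has no dependents, so it just needs to finish by hour 27. Starting by 27 − 6 = hour 21 achieves that.
Surface grinding has to be done before sub-assembly (must start by hour 21). That means finishing by hour 21, i.e. starting by 21 − 5 = hour 16.
Dimensional inspection must finish by hour 27; it takes 9 hours, so it must start by 27 − 9 = hour 18.
CNC milling has several dependents: surface grinding (must start by hour 16); dimensional inspection (must start by hour 18, minus 2-hour gap → hour 16). The earliest of those limits is hour 16, so CNC milling must start by 16 − 9 = hour 7.
So CNC milling can start as early as hour 5 and as late as hour 7, giving 7 − 5 = 2 hours of slack.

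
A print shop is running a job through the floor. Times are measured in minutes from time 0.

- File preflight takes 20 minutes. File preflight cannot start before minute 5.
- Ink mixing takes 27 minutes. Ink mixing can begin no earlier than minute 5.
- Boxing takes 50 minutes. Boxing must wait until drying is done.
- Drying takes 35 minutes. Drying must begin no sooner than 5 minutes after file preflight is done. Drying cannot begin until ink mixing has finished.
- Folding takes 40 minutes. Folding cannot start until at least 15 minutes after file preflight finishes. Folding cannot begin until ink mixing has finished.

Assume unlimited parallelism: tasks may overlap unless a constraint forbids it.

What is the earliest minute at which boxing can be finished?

Ink mixing waits on its own release at minute 5, so it starts at minute 5 and finishes at 5 + 27 = minute 32.
File preflight waits on its own release at minute 5, so it starts at minute 5 and finishes at 5 + 20 = minute 25.
For drying: file preflight (finishes minute 25, plus 5-minute gap → minute 30); ink mixing (finishes minute 32). Taking the maximum gives a start of minute 32, and it finishes at 32 + 35 = minute 67.
Boxing waits on drying (finishes minute 67), so it starts at minute 67 and finishes at 67 + 50 = minute 117.

117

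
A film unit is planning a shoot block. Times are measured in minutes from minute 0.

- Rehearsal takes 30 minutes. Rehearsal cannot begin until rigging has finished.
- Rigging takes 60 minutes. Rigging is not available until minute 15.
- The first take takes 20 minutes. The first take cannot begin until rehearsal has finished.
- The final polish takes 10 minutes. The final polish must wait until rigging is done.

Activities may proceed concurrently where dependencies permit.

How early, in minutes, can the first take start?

Rigging waits on its own release at minute 15, so it starts at minute 15 and finishes at 15 + 60 = minute 75.
After rigging (finishes minute 75), rehearsal can start at minute 75 and finishes at minute 105.
The first take waits on rehearsal (finishes minute 105), so the earliest it can start is minute 105.

105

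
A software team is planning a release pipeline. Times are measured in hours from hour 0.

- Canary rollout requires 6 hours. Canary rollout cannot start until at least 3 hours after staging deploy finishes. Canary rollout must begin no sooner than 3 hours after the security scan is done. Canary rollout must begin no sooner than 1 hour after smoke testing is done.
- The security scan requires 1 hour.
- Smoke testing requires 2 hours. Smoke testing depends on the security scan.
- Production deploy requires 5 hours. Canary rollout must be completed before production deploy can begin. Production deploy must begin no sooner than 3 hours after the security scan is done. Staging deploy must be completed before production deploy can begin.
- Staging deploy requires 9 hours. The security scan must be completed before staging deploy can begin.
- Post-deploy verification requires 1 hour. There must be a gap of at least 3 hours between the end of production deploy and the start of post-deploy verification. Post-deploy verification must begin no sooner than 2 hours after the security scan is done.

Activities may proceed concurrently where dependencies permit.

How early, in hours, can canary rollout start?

Nothing blocks the security scan, so it runs from hour 0 to hour 1.
After the security scan (finishes hour 1), smoke testing can start at hour 1 and finishes at hour 3.
After the security scan (finishes hour 1), staging deploy can start at hour 1 and finishes at hour 10.
Canary rollout waits on staging deploy (finishes hour 10, plus 3-hour gap → hour 13); the security scan (finishes hour 1, plus 3-hour gap → hour 4); smoke testing (finishes hour 3, plus 1-hour gap → hour 4). The latest of these is hour 13, which is the earliest canary rollout can start.

13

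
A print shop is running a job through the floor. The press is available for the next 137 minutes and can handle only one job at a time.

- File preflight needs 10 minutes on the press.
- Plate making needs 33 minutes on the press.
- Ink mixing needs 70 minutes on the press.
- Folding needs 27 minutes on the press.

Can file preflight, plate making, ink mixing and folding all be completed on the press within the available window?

Running back to back, the jobs need 10 + 33 + 70 + 27 = 140 minutes on the press.
Since 140 > 137, they cannot all fit.

No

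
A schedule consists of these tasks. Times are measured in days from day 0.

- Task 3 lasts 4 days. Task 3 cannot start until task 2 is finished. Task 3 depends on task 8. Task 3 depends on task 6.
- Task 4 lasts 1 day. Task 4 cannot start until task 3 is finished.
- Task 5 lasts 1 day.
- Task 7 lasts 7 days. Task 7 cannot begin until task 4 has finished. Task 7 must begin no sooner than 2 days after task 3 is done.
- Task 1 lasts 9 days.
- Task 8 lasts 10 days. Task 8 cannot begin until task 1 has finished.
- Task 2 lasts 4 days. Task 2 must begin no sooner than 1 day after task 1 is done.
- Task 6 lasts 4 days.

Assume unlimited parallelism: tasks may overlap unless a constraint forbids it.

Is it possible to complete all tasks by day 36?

Task 6 can start immediately at day 0; it finishes at day 4.
Task 5 can start immediately at day 0; it finishes at day 1.
Task 1 can start immediately at day 0; it finishes at day 9.
After task 1 (finishes day 9), task 8 can start at day 9 and finishes at day 19.
After task 1 (finishes day 9, plus 1-day gap → day 10), task 2 can start at day 10 and finishes at day 14.
Task 3 needs all of task 2 (finishes day 14); task 8 (finishes day 19); task 6 (finishes day 4). That puts its earliest start at day 19; it finishes at 19 + 4 = day 23.
Task 4 waits on task 3 (finishes day 23), so it starts at day 23 and finishes at 23 + 1 = day 24.
Task 7 cannot start until task 4 (finishes day 24); task 3 (finishes day 23, plus 2-day gap → day 25). The controlling bound is day 25, so task 7 finishes at 25 + 7 = day 32.
Every task is finished by day 32, which is no later than the deadline of 36, so the schedule is feasible.

Yes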